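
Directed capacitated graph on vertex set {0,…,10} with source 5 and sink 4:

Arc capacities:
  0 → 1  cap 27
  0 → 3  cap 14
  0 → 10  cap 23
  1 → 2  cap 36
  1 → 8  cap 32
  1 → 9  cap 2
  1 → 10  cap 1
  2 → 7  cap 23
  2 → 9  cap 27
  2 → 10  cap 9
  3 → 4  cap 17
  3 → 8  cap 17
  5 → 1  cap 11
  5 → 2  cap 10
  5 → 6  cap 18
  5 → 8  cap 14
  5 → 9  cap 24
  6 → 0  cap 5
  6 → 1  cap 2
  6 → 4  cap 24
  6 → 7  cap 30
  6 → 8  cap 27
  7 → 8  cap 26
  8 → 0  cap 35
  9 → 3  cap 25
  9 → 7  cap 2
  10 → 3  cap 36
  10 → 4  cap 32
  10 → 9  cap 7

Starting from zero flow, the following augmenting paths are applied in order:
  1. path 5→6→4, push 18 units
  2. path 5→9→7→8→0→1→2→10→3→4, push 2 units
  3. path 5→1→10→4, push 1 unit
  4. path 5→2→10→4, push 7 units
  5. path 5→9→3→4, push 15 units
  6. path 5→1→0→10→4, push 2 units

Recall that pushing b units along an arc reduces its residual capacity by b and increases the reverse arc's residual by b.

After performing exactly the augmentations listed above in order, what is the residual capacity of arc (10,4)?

after path 1 (5→6→4, push 18): res(10,4)=32
after path 2 (5→9→7→8→0→1→2→10→3→4, push 2): res(10,4)=32
after path 3 (5→1→10→4, push 1): res(10,4)=31
after path 4 (5→2→10→4, push 7): res(10,4)=24
after path 5 (5→9→3→4, push 15): res(10,4)=24
after path 6 (5→1→0→10→4, push 2): res(10,4)=22

Residual capacity of (10,4): 22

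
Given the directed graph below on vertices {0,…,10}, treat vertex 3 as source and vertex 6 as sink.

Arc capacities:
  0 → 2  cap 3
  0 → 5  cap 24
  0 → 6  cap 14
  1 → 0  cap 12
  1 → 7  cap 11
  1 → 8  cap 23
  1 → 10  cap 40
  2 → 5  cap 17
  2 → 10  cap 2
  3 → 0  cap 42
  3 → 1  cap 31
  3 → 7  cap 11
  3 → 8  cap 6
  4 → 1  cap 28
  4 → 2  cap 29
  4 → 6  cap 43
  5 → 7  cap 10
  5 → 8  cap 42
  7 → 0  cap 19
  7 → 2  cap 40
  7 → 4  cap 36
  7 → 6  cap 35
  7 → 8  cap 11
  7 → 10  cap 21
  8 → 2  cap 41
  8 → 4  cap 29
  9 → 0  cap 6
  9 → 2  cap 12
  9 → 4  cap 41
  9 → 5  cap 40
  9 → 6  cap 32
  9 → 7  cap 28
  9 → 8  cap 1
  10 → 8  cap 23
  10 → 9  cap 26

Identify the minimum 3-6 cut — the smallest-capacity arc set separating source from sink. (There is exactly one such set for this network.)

Min-cut arcs: {(0,2), (0,5), (0,6), (3,1), (3,7), (3,8)} (total capacity 89)

augment #1: 3→0→6 push 14
augment #2: 3→7→6 push 11
augment #3: 3→1→7→6 push 11
augment #4: 3→8→4→6 push 6
augment #5: 3→0→5→7→6 push 10
augment #6: 3→1→8→4→6 push 20
augment #7: 3→0→2→10→9→6 push 2
augment #8: 3→0→5→8→4→6 push 3
augment #9: 3→0→5→8→1→10→9→6 push 11
augment #10: 3→0→2→5→8→1→10→9→6 push 1
max flow = 89; residual-reachable set from 3 gives S-side
cut edges (S→T): {(0,2), (0,5), (0,6), (3,1), (3,7), (3,8)} total cap 89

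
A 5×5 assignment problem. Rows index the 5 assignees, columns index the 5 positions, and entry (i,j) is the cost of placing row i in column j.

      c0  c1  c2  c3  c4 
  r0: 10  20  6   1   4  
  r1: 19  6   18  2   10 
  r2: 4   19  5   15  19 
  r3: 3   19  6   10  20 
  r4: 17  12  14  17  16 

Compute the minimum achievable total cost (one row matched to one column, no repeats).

optimal assignment: row0→col4 (cost 4), row1→col3 (cost 2), row2→col2 (cost 5), row3→col0 (cost 3), row4→col1 (cost 12)
total = 4 + 2 + 5 + 3 + 12 = 26

Minimum assignment cost: 26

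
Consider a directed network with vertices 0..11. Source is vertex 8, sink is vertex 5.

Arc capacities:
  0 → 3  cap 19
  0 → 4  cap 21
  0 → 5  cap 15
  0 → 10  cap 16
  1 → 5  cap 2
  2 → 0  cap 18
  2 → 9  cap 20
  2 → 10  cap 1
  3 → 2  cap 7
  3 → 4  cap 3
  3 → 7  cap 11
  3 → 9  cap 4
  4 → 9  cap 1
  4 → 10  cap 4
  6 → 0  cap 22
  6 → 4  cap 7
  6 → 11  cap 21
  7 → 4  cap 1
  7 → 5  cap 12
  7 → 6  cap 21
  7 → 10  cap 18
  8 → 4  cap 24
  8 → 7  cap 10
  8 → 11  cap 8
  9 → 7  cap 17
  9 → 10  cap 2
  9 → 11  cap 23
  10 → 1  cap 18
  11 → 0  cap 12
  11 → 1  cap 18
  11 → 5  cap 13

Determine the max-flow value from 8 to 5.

Maximum flow value: 21

augment #1: 8→7→5 bottleneck 10, total now 10
augment #2: 8→11→5 bottleneck 8, total now 18
augment #3: 8→4→9→7→5 bottleneck 1, total now 19
augment #4: 8→4→10→1→5 bottleneck 2, total now 21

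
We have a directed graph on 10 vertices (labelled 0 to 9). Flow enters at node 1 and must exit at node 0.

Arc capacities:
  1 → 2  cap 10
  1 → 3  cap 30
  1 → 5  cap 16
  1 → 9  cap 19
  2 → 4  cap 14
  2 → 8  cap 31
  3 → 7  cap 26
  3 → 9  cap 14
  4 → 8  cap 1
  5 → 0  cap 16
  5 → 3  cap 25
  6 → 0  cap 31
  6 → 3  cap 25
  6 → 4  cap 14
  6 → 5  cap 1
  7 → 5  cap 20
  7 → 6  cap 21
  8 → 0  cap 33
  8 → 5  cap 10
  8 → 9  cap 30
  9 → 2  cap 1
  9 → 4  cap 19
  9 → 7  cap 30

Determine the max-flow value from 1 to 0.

Maximum flow value: 49

augment #1: 1→5→0 bottleneck 16, total now 16
augment #2: 1→2→8→0 bottleneck 10, total now 26
augment #3: 1→3→7→6→0 bottleneck 21, total now 47
augment #4: 1→9→2→8→0 bottleneck 1, total now 48
augment #5: 1→9→4→8→0 bottleneck 1, total now 49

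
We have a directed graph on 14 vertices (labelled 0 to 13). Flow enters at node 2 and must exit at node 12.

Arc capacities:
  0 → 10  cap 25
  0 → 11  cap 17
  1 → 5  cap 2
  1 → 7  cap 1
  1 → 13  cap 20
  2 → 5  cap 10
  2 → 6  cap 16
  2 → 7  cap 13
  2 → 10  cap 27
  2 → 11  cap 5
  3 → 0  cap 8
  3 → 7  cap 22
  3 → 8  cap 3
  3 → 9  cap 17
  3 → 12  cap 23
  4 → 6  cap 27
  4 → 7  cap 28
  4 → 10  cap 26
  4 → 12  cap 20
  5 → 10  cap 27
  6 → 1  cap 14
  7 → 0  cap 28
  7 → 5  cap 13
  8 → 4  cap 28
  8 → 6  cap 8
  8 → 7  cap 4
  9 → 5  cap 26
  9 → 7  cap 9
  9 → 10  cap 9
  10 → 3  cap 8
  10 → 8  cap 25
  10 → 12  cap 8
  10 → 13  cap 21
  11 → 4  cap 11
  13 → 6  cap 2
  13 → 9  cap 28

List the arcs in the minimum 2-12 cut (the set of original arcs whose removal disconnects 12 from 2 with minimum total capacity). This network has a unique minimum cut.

augment #1: 2→10→12 push 8
augment #2: 2→10→3→12 push 8
augment #3: 2→11→4→12 push 5
augment #4: 2→10→8→4→12 push 11
augment #5: 2→5→10→8→4→12 push 4
max flow = 36; residual-reachable set from 2 gives S-side
cut edges (S→T): {(4,12), (10,3), (10,12)} total cap 36

Min-cut arcs: {(4,12), (10,3), (10,12)} (total capacity 36)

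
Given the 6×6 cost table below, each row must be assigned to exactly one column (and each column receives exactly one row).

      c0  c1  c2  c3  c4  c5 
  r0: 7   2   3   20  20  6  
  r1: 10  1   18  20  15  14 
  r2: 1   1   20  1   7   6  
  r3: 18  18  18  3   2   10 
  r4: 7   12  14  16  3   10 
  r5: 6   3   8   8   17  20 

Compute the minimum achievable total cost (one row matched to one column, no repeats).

Minimum assignment cost: 22

one of 2 optimal assignments: row0→col2 (cost 3), row1→col1 (cost 1), row2→col5 (cost 6), row3→col3 (cost 3), row4→col4 (cost 3), row5→col0 (cost 6)
total = 3 + 1 + 6 + 3 + 3 + 6 = 22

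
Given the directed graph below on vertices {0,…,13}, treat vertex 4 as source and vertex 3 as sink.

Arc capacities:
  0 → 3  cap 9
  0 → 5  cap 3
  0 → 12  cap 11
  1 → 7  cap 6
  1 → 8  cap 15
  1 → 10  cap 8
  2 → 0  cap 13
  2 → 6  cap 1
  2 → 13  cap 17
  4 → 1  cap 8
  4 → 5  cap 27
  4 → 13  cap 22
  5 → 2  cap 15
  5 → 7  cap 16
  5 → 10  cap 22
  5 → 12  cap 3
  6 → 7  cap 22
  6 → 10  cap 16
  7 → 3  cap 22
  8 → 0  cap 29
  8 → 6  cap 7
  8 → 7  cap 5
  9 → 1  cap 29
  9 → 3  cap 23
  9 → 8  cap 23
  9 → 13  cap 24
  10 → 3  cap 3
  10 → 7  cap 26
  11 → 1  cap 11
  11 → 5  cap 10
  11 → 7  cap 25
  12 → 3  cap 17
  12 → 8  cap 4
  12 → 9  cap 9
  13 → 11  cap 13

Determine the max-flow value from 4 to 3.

Maximum flow value: 48

augment #1: 4→1→7→3 bottleneck 6, total now 6
augment #2: 4→1→10→3 bottleneck 2, total now 8
augment #3: 4→5→7→3 bottleneck 16, total now 24
augment #4: 4→5→10→3 bottleneck 1, total now 25
augment #5: 4→5→12→3 bottleneck 3, total now 28
augment #6: 4→5→2→0→3 bottleneck 7, total now 35
augment #7: 4→13→11→1→8→0→3 bottleneck 2, total now 37
augment #8: 4→13→11→1→8→0→12→3 bottleneck 9, total now 46
augment #9: 4→13→11→5→2→0→12→3 bottleneck 2, total now 48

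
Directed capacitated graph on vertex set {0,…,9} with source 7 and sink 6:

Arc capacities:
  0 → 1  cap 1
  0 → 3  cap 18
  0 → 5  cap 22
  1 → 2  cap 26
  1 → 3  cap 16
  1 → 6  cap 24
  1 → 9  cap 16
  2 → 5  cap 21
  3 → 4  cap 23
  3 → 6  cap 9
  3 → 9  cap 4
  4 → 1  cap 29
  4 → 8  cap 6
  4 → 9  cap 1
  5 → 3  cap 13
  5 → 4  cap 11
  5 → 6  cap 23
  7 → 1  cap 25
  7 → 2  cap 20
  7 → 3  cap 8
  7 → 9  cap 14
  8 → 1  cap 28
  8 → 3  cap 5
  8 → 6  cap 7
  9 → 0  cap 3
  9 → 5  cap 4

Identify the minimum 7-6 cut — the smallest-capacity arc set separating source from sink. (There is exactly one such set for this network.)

augment #1: 7→1→6 push 24
augment #2: 7→3→6 push 8
augment #3: 7→1→3→6 push 1
augment #4: 7→2→5→6 push 20
augment #5: 7→9→5→6 push 3
augment #6: 7→9→5→4→8→6 push 1
augment #7: 7→9→0→3→4→8→6 push 3
max flow = 60; residual-reachable set from 7 gives S-side
cut edges (S→T): {(7,1), (7,2), (7,3), (9,0), (9,5)} total cap 60

Min-cut arcs: {(7,1), (7,2), (7,3), (9,0), (9,5)} (total capacity 60)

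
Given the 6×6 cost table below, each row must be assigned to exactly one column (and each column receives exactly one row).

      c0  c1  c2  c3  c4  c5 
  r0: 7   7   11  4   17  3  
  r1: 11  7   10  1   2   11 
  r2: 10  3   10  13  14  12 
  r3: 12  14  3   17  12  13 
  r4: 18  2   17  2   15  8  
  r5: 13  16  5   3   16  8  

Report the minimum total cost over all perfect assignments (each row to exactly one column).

optimal assignment: row0→col5 (cost 3), row1→col4 (cost 2), row2→col0 (cost 10), row3→col2 (cost 3), row4→col1 (cost 2), row5→col3 (cost 3)
total = 3 + 2 + 10 + 3 + 2 + 3 = 23

Minimum assignment cost: 23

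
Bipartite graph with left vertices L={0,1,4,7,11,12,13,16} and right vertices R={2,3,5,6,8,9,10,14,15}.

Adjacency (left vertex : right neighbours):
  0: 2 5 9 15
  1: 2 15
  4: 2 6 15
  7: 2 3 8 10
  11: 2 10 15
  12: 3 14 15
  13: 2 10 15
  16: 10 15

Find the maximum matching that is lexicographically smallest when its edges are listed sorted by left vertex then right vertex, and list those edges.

Lex-smallest maximum matching: {(0,5), (1,2), (4,6), (7,3), (11,10), (12,14), (13,15)}

|M| = 7 (so the lex-smallest maximum matching has 7 edges)
process left vertices in ascending order; for each, take the smallest-labelled available neighbour that still permits 7 edges overall, or leave it unmatched if none does
lex-smallest matching: {0-5, 1-2, 4-6, 7-3, 11-10, 12-14, 13-15}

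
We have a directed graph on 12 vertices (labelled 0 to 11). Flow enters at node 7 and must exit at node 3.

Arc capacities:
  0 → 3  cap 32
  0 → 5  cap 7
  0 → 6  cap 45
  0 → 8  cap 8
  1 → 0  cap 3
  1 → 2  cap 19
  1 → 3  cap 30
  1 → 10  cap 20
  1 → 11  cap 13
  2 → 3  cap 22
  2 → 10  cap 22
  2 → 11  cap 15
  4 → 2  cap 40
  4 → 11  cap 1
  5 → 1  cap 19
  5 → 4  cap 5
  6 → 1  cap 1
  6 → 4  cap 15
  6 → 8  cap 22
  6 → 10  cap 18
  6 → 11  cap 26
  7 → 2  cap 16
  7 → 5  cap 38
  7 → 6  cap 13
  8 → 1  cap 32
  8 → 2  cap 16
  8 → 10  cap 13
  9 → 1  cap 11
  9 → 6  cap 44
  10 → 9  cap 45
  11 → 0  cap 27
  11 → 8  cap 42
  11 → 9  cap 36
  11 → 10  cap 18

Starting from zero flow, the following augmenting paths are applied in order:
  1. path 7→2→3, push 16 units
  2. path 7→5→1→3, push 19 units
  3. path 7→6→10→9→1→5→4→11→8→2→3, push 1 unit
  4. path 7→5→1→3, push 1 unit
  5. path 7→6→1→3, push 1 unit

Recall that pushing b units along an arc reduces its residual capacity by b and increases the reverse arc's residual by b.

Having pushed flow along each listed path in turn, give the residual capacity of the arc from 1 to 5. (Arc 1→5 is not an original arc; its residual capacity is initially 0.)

after path 1 (7→2→3, push 16): res(1,5)=0
after path 2 (7→5→1→3, push 19): res(1,5)=19
after path 3 (7→6→10→9→1→5→4→11→8→2→3, push 1): res(1,5)=18
after path 4 (7→5→1→3, push 1): res(1,5)=19
after path 5 (7→6→1→3, push 1): res(1,5)=19

Residual capacity of (1,5): 19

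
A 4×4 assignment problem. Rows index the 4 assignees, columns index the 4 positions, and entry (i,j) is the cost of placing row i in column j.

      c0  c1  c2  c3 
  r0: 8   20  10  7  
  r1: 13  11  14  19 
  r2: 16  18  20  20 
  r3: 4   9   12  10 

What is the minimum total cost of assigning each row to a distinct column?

Minimum assignment cost: 42

optimal assignment: row0→col3 (cost 7), row1→col1 (cost 11), row2→col2 (cost 20), row3→col0 (cost 4)
total = 7 + 11 + 20 + 4 = 42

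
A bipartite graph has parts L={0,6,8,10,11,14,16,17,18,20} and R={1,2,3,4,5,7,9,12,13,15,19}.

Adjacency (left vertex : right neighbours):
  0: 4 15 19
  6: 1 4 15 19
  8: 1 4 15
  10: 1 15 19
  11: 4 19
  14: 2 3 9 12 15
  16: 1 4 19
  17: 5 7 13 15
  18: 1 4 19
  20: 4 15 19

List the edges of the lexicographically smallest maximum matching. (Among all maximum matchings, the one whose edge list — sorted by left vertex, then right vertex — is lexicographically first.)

|M| = 6 (so the lex-smallest maximum matching has 6 edges)
process left vertices in ascending order; for each, take the smallest-labelled available neighbour that still permits 6 edges overall, or leave it unmatched if none does
lex-smallest matching: {0-4, 6-1, 8-15, 10-19, 14-2, 17-5}

Lex-smallest maximum matching: {(0,4), (6,1), (8,15), (10,19), (14,2), (17,5)}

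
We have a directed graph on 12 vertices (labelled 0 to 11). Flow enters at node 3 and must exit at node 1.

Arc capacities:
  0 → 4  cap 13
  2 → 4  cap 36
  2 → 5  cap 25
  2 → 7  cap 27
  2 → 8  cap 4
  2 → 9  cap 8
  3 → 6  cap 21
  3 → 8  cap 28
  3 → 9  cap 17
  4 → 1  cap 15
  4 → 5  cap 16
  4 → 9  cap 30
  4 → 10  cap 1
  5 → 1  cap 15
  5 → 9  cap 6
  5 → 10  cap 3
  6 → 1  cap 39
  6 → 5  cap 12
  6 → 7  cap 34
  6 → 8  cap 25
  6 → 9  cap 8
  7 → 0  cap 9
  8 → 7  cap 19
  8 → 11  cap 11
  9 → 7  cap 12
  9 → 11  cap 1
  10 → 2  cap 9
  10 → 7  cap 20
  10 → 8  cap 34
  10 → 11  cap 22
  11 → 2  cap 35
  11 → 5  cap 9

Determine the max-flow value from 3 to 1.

Maximum flow value: 42

augment #1: 3→6→1 bottleneck 21, total now 21
augment #2: 3→8→11→5→1 bottleneck 9, total now 30
augment #3: 3→8→7→0→4→1 bottleneck 9, total now 39
augment #4: 3→8→11→2→4→1 bottleneck 2, total now 41
augment #5: 3→9→11→2→4→1 bottleneck 1, total now 42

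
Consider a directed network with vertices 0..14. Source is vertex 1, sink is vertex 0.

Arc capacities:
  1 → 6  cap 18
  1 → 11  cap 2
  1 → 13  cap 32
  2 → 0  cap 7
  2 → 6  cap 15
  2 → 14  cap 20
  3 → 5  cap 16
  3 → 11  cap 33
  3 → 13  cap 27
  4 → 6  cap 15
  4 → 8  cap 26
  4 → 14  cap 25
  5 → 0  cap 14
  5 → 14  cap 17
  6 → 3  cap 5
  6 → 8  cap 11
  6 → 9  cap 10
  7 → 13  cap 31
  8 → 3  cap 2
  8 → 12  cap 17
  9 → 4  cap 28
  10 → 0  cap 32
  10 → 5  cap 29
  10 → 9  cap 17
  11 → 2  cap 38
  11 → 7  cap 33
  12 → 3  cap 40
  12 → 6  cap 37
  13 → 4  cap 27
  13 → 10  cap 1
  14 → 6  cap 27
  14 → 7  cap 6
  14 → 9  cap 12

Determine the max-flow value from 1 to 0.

Maximum flow value: 22

augment #1: 1→11→2→0 bottleneck 2, total now 2
augment #2: 1→13→10→0 bottleneck 1, total now 3
augment #3: 1→6→3→5→0 bottleneck 5, total now 8
augment #4: 1→6→8→3→5→0 bottleneck 2, total now 10
augment #5: 1→6→8→12→3→5→0 bottleneck 7, total now 17
augment #6: 1→6→8→12→3→11→2→0 bottleneck 2, total now 19
augment #7: 1→13→4→8→12→3→11→2→0 bottleneck 3, total now 22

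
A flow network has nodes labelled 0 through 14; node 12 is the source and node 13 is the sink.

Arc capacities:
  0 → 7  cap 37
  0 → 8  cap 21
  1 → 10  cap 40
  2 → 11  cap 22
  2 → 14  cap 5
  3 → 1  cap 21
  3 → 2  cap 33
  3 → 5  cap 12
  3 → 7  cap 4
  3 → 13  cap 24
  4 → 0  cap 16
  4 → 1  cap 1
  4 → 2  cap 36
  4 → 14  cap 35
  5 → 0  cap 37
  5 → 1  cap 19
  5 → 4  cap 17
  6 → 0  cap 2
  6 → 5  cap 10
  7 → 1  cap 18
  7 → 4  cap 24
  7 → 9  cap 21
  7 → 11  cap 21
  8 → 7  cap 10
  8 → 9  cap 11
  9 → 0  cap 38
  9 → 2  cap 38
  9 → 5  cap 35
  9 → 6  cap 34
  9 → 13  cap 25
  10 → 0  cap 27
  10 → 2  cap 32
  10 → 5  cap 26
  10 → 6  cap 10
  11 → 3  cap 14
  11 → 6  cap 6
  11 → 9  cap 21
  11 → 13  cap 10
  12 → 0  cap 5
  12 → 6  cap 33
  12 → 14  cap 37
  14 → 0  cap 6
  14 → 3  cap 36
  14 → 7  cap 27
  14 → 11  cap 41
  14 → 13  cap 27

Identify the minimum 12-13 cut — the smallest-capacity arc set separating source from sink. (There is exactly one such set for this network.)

Min-cut arcs: {(6,0), (6,5), (12,0), (12,14)} (total capacity 54)

augment #1: 12→14→13 push 27
augment #2: 12→14→3→13 push 10
augment #3: 12→0→7→9→13 push 5
augment #4: 12→6→0→7→9→13 push 2
augment #5: 12→6→5→0→7→9→13 push 10
max flow = 54; residual-reachable set from 12 gives S-side
cut edges (S→T): {(6,0), (6,5), (12,0), (12,14)} total cap 54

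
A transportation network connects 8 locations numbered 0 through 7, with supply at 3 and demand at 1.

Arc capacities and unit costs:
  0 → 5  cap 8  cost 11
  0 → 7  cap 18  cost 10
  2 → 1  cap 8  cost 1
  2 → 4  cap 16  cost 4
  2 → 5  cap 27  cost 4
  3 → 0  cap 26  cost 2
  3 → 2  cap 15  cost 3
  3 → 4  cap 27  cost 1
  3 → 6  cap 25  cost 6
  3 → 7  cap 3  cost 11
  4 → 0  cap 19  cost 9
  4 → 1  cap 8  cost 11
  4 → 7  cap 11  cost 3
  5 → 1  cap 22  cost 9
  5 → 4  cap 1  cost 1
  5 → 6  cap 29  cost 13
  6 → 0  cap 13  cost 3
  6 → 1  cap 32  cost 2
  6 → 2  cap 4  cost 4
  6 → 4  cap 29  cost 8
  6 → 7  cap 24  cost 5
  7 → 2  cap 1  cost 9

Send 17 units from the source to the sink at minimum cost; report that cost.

shortest-cost path #1: 3→2→1 push 8 @ unit cost 4 (adds 32)
shortest-cost path #2: 3→6→1 push 9 @ unit cost 8 (adds 72)
total cost = 104

Minimum cost for 17 units: 104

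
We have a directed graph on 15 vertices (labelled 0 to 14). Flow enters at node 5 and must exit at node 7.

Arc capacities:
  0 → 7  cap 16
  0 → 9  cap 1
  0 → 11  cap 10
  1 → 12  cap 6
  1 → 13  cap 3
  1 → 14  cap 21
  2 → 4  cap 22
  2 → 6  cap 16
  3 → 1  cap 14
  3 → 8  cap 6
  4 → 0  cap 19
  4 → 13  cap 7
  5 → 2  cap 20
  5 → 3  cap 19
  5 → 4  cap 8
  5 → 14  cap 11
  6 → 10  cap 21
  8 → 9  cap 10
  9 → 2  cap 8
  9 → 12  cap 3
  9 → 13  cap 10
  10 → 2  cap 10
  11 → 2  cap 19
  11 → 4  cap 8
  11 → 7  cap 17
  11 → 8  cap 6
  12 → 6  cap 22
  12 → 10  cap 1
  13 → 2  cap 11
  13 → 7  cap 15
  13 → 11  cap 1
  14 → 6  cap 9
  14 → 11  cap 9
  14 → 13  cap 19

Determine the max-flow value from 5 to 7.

augment #1: 5→4→0→7 bottleneck 8, total now 8
augment #2: 5→14→11→7 bottleneck 9, total now 17
augment #3: 5→14→13→7 bottleneck 2, total now 19
augment #4: 5→2→4→0→7 bottleneck 8, total now 27
augment #5: 5→2→4→13→7 bottleneck 7, total now 34
augment #6: 5→3→1→13→7 bottleneck 3, total now 37
augment #7: 5→2→4→0→11→7 bottleneck 3, total now 40
augment #8: 5→3→1→14→13→7 bottleneck 3, total now 43
augment #9: 5→3→1→14→13→11→7 bottleneck 1, total now 44

Maximum flow value: 44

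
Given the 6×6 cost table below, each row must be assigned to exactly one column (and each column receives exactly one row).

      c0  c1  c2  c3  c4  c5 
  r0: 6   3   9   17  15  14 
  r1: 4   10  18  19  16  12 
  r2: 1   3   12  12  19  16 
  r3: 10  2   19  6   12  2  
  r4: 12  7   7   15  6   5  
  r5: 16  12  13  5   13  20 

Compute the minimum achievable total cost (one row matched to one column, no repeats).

Minimum assignment cost: 29

optimal assignment: row0→col2 (cost 9), row1→col0 (cost 4), row2→col1 (cost 3), row3→col5 (cost 2), row4→col4 (cost 6), row5→col3 (cost 5)
total = 9 + 4 + 3 + 2 + 6 + 5 = 29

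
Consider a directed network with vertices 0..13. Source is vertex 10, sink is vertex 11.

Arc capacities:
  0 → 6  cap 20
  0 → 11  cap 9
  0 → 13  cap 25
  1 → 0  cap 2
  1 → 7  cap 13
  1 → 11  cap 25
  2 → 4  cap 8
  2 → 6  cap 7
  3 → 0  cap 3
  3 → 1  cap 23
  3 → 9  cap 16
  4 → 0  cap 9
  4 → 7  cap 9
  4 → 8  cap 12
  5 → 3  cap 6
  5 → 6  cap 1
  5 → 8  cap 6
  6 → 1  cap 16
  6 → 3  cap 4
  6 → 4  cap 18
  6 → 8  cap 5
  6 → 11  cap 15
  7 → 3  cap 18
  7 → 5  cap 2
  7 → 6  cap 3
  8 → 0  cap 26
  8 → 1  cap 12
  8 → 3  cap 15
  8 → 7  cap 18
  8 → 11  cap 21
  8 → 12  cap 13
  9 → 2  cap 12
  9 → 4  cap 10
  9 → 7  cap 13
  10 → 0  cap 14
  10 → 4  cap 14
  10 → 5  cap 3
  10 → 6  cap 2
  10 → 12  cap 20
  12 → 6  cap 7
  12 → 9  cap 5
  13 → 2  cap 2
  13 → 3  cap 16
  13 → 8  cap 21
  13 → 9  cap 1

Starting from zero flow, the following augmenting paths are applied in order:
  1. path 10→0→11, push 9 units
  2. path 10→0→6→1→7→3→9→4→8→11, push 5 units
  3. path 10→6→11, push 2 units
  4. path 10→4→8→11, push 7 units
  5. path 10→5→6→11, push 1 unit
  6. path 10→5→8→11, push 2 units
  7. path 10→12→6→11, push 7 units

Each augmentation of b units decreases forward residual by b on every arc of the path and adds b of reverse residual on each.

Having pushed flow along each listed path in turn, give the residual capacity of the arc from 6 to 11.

Residual capacity of (6,11): 5

after path 1 (10→0→11, push 9): res(6,11)=15
after path 2 (10→0→6→1→7→3→9→4→8→11, push 5): res(6,11)=15
after path 3 (10→6→11, push 2): res(6,11)=13
after path 4 (10→4→8→11, push 7): res(6,11)=13
after path 5 (10→5→6→11, push 1): res(6,11)=12
after path 6 (10→5→8→11, push 2): res(6,11)=12
after path 7 (10→12→6→11, push 7): res(6,11)=5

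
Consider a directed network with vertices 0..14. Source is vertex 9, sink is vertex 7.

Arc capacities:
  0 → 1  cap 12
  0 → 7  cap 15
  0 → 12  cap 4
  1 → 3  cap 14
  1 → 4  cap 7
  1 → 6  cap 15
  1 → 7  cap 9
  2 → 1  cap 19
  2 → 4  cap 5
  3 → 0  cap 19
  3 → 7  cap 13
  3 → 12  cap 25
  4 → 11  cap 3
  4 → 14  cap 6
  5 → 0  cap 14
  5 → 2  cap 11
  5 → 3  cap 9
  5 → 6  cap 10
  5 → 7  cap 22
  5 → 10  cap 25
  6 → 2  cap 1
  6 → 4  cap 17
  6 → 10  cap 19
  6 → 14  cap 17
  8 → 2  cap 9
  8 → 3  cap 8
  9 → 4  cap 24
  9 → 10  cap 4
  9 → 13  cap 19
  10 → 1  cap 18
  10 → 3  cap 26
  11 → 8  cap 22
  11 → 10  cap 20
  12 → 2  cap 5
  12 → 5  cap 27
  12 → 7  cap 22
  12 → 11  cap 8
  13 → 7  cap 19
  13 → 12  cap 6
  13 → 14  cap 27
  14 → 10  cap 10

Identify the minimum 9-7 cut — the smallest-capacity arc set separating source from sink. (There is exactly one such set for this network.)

augment #1: 9→13→7 push 19
augment #2: 9→10→1→7 push 4
augment #3: 9→4→11→8→3→7 push 3
augment #4: 9→4→14→10→1→7 push 5
augment #5: 9→4→14→10→3→7 push 1
max flow = 32; residual-reachable set from 9 gives S-side
cut edges (S→T): {(4,11), (4,14), (9,10), (9,13)} total cap 32

Min-cut arcs: {(4,11), (4,14), (9,10), (9,13)} (total capacity 32)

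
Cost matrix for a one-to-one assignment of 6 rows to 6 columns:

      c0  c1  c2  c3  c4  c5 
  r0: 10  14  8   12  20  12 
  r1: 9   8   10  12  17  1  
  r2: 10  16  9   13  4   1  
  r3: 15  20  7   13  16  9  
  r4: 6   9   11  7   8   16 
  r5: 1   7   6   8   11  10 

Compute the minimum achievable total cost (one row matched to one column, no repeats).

Minimum assignment cost: 34

one of 2 optimal assignments: row0→col1 (cost 14), row1→col5 (cost 1), row2→col4 (cost 4), row3→col2 (cost 7), row4→col3 (cost 7), row5→col0 (cost 1)
total = 14 + 1 + 4 + 7 + 7 + 1 = 34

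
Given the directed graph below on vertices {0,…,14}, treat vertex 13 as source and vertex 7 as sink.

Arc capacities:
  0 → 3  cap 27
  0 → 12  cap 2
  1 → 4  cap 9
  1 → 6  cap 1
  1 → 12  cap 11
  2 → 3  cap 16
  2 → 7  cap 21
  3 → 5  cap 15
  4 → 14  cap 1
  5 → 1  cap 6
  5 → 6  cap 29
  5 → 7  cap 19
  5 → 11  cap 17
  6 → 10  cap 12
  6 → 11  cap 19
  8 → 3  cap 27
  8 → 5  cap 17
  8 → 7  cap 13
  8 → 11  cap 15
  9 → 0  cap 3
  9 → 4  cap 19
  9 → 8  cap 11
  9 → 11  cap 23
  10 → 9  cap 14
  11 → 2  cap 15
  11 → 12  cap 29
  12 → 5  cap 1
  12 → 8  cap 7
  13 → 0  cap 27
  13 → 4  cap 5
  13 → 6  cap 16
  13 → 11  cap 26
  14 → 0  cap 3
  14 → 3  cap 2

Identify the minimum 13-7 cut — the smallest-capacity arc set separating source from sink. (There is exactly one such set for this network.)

augment #1: 13→11→2→7 push 15
augment #2: 13→0→3→5→7 push 15
augment #3: 13→0→12→5→7 push 1
augment #4: 13→0→12→8→7 push 1
augment #5: 13→11→12→8→7 push 6
augment #6: 13→6→10→9→8→7 push 6
augment #7: 13→6→10→9→8→5→7 push 3
max flow = 47; residual-reachable set from 13 gives S-side
cut edges (S→T): {(5,7), (8,7), (11,2)} total cap 47

Min-cut arcs: {(5,7), (8,7), (11,2)} (total capacity 47)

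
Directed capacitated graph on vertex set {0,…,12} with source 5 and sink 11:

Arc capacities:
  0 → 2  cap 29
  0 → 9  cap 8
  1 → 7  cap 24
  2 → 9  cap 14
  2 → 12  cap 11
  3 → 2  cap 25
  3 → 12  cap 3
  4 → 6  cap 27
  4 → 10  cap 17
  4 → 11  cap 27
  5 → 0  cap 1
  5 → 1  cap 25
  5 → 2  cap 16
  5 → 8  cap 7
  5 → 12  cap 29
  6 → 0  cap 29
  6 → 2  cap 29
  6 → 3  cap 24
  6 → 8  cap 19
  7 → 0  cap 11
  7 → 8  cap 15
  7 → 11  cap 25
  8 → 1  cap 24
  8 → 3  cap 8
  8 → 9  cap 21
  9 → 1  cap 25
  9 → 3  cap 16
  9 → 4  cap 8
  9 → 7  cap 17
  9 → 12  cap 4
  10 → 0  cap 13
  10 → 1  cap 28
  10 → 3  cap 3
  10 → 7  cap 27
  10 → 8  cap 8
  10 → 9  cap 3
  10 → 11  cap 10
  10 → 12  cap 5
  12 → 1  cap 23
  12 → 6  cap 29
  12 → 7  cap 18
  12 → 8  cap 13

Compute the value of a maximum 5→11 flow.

augment #1: 5→1→7→11 bottleneck 24, total now 24
augment #2: 5→12→7→11 bottleneck 1, total now 25
augment #3: 5→0→9→4→11 bottleneck 1, total now 26
augment #4: 5→2→9→4→11 bottleneck 7, total now 33

Maximum flow value: 33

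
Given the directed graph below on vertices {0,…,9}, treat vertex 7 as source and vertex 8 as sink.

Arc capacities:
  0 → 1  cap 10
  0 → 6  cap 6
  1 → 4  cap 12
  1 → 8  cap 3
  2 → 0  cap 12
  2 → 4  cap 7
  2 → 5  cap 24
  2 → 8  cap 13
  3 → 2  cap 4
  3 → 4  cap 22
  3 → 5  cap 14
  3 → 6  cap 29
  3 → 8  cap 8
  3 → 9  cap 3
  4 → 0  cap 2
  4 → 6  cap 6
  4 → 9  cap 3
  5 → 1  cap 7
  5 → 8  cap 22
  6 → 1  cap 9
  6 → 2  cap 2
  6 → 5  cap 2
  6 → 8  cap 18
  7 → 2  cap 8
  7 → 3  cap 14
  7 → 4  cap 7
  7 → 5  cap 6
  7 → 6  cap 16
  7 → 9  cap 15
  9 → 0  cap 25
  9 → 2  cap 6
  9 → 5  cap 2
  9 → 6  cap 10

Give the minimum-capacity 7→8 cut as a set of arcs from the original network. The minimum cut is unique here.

augment #1: 7→2→8 push 8
augment #2: 7→3→8 push 8
augment #3: 7→5→8 push 6
augment #4: 7→6→8 push 16
augment #5: 7→3→2→8 push 4
augment #6: 7→3→5→8 push 2
augment #7: 7→4→6→8 push 2
augment #8: 7→9→2→8 push 1
augment #9: 7→9→5→8 push 2
augment #10: 7→4→0→1→8 push 2
augment #11: 7→4→6→1→8 push 1
augment #12: 7→4→6→5→8 push 2
augment #13: 7→9→2→5→8 push 5
augment #14: 7→9→6→2→5→8 push 2
max flow = 61; residual-reachable set from 7 gives S-side
cut edges (S→T): {(1,8), (6,2), (6,5), (6,8), (7,2), (7,3), (7,5), (9,2), (9,5)} total cap 61

Min-cut arcs: {(1,8), (6,2), (6,5), (6,8), (7,2), (7,3), (7,5), (9,2), (9,5)} (total capacity 61)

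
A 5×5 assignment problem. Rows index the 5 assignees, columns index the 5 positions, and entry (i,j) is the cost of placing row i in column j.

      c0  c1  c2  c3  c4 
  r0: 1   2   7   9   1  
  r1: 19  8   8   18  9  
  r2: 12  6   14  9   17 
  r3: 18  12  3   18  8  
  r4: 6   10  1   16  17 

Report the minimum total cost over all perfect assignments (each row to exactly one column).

Minimum assignment cost: 27

one of 2 optimal assignments: row0→col0 (cost 1), row1→col1 (cost 8), row2→col3 (cost 9), row3→col4 (cost 8), row4→col2 (cost 1)
total = 1 + 8 + 9 + 8 + 1 = 27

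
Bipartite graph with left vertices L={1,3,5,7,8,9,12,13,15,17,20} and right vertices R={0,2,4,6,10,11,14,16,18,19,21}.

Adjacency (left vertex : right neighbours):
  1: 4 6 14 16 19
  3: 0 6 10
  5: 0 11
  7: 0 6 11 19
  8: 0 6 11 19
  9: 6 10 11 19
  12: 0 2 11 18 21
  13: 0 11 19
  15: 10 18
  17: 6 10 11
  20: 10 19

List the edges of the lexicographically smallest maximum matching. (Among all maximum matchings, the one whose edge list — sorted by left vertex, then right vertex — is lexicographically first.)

|M| = 8 (so the lex-smallest maximum matching has 8 edges)
process left vertices in ascending order; for each, take the smallest-labelled available neighbour that still permits 8 edges overall, or leave it unmatched if none does
lex-smallest matching: {1-4, 3-0, 5-11, 7-6, 8-19, 9-10, 12-2, 15-18}

Lex-smallest maximum matching: {(1,4), (3,0), (5,11), (7,6), (8,19), (9,10), (12,2), (15,18)}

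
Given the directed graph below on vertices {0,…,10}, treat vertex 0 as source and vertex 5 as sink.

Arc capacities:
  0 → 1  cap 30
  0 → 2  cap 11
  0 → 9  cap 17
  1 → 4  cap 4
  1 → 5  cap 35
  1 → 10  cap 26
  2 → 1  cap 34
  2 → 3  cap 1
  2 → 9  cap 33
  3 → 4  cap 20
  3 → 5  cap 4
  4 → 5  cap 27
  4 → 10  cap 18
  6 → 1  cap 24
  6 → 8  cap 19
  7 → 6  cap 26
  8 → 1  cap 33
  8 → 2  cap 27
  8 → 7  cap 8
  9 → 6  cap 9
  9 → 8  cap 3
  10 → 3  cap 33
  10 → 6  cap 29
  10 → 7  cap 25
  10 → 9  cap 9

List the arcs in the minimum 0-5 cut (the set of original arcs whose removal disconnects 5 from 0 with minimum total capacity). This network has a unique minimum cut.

augment #1: 0→1→5 push 30
augment #2: 0→2→1→5 push 5
augment #3: 0→2→3→5 push 1
augment #4: 0→2→1→4→5 push 4
augment #5: 0→2→1→10→3→5 push 1
augment #6: 0→9→6→1→10→3→5 push 2
augment #7: 0→9→6→1→10→3→4→5 push 7
augment #8: 0→9→8→1→10→3→4→5 push 3
max flow = 53; residual-reachable set from 0 gives S-side
cut edges (S→T): {(0,1), (0,2), (9,6), (9,8)} total cap 53

Min-cut arcs: {(0,1), (0,2), (9,6), (9,8)} (total capacity 53)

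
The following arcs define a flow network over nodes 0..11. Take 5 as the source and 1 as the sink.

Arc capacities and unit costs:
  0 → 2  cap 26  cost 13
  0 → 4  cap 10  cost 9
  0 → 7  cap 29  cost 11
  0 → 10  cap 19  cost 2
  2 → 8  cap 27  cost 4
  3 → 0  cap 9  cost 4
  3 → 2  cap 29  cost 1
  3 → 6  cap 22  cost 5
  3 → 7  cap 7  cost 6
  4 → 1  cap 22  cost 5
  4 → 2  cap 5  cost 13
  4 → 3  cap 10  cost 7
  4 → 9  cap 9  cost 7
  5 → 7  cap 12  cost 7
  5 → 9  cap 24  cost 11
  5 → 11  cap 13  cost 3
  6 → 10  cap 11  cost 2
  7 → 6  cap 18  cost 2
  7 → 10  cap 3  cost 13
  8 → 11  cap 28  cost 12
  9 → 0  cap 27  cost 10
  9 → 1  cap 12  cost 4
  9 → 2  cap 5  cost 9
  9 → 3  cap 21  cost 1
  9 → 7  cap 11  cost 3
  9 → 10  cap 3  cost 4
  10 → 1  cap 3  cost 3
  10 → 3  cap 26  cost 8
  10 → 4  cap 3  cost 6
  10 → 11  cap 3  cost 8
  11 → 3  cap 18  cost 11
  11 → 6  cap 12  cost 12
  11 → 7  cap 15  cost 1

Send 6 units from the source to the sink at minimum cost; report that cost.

shortest-cost path #1: 5→11→7→6→10→1 push 3 @ unit cost 11 (adds 33)
shortest-cost path #2: 5→9→1 push 3 @ unit cost 15 (adds 45)
total cost = 78

Minimum cost for 6 units: 78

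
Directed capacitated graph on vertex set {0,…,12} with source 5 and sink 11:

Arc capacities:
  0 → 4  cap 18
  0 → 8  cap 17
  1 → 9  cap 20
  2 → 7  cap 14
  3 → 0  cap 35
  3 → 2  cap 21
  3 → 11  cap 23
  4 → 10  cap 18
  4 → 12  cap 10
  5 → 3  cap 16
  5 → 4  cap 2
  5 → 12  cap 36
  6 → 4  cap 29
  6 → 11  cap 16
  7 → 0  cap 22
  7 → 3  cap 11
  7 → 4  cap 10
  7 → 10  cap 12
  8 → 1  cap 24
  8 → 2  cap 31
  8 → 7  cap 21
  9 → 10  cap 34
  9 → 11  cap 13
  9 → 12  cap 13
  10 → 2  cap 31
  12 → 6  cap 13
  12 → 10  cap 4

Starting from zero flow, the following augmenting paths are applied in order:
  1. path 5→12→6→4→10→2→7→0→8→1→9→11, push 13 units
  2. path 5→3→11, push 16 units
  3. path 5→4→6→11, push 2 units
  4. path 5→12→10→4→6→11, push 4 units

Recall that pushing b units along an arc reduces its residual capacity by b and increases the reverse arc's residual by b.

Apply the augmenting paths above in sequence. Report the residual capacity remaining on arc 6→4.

after path 1 (5→12→6→4→10→2→7→0→8→1→9→11, push 13): res(6,4)=16
after path 2 (5→3→11, push 16): res(6,4)=16
after path 3 (5→4→6→11, push 2): res(6,4)=18
after path 4 (5→12→10→4→6→11, push 4): res(6,4)=22

Residual capacity of (6,4): 22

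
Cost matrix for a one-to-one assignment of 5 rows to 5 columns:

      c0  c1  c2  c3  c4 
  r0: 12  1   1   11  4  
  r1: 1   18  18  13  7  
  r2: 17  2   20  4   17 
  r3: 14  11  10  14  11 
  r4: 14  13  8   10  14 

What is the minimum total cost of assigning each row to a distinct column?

one of 2 optimal assignments: row0→col1 (cost 1), row1→col0 (cost 1), row2→col3 (cost 4), row3→col4 (cost 11), row4→col2 (cost 8)
total = 1 + 1 + 4 + 11 + 8 = 25

Minimum assignment cost: 25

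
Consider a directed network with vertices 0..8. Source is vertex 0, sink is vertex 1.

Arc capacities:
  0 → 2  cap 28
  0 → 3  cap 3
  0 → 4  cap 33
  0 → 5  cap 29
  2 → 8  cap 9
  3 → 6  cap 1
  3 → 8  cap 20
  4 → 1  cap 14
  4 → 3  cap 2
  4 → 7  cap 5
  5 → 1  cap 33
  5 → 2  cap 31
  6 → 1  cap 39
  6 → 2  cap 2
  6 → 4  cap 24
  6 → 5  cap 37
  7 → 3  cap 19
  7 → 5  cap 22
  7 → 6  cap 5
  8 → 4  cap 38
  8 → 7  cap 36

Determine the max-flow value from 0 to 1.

augment #1: 0→4→1 bottleneck 14, total now 14
augment #2: 0→5→1 bottleneck 29, total now 43
augment #3: 0→3→6→1 bottleneck 1, total now 44
augment #4: 0→4→7→5→1 bottleneck 4, total now 48
augment #5: 0→4→7→6→1 bottleneck 1, total now 49
augment #6: 0→2→8→7→6→1 bottleneck 4, total now 53

Maximum flow value: 53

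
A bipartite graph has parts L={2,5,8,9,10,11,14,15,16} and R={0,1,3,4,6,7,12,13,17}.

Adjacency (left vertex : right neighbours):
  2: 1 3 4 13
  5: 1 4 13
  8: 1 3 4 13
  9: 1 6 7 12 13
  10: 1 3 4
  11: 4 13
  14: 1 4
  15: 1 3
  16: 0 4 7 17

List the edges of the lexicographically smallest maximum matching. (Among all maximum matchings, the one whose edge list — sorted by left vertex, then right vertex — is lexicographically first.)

Lex-smallest maximum matching: {(2,1), (5,4), (8,3), (9,6), (11,13), (16,0)}

|M| = 6 (so the lex-smallest maximum matching has 6 edges)
process left vertices in ascending order; for each, take the smallest-labelled available neighbour that still permits 6 edges overall, or leave it unmatched if none does
lex-smallest matching: {2-1, 5-4, 8-3, 9-6, 11-13, 16-0}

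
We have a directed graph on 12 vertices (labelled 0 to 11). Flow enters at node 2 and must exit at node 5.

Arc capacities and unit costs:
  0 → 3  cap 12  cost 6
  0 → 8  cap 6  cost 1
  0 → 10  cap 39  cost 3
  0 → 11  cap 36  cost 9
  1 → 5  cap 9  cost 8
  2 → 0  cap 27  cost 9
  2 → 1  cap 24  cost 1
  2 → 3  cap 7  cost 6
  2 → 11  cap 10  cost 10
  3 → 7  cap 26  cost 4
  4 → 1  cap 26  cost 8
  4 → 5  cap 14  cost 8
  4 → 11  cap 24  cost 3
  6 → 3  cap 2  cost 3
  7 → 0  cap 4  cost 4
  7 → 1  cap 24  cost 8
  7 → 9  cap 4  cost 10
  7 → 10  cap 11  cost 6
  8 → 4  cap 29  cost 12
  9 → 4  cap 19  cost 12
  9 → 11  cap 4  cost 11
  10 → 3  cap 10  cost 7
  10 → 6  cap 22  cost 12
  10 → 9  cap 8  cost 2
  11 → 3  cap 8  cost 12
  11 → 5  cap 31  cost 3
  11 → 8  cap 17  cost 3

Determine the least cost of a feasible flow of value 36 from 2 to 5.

Minimum cost for 36 units: 568

shortest-cost path #1: 2→1→5 push 9 @ unit cost 9 (adds 81)
shortest-cost path #2: 2→11→5 push 10 @ unit cost 13 (adds 130)
shortest-cost path #3: 2→0→11→5 push 17 @ unit cost 21 (adds 357)
total cost = 568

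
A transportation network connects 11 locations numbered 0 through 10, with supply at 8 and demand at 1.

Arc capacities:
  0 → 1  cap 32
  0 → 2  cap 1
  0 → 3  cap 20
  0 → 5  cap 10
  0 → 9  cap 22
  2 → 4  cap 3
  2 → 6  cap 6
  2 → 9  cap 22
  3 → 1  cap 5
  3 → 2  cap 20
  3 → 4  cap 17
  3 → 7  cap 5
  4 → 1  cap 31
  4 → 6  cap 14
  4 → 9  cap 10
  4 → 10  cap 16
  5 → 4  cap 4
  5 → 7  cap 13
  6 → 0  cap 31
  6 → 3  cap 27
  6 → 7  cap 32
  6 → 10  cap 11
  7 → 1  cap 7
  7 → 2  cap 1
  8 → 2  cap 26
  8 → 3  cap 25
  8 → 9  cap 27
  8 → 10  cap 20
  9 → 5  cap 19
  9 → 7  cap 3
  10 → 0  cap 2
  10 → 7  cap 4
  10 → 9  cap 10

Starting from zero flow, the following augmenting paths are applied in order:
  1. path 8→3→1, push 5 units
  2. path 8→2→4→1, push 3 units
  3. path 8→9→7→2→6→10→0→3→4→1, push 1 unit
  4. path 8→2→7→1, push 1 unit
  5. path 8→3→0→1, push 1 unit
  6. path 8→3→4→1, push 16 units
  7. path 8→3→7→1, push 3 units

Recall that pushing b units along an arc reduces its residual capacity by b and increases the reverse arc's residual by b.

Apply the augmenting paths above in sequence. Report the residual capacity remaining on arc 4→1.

Residual capacity of (4,1): 11

after path 1 (8→3→1, push 5): res(4,1)=31
after path 2 (8→2→4→1, push 3): res(4,1)=28
after path 3 (8→9→7→2→6→10→0→3→4→1, push 1): res(4,1)=27
after path 4 (8→2→7→1, push 1): res(4,1)=27
after path 5 (8→3→0→1, push 1): res(4,1)=27
after path 6 (8→3→4→1, push 16): res(4,1)=11
after path 7 (8→3→7→1, push 3): res(4,1)=11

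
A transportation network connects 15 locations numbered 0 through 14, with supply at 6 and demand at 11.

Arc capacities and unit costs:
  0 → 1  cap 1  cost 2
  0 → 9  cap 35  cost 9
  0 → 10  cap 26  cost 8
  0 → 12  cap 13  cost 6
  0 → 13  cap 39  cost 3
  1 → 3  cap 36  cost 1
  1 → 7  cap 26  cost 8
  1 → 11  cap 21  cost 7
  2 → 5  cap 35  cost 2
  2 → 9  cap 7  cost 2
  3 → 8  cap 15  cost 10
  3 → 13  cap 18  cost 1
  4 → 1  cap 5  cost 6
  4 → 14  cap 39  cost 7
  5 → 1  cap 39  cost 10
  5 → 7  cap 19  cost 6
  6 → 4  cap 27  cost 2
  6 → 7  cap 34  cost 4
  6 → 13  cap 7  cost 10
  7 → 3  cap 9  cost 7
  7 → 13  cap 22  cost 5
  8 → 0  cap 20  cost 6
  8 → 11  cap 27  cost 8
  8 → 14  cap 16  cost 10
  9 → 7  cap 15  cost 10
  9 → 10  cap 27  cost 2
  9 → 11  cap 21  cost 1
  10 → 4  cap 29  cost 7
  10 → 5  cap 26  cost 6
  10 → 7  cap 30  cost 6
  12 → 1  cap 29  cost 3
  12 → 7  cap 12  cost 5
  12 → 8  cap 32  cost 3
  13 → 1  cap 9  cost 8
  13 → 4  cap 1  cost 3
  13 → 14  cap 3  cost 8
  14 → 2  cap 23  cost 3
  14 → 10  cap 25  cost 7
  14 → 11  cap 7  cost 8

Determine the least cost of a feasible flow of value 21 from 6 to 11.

shortest-cost path #1: 6→4→1→11 push 5 @ unit cost 15 (adds 75)
shortest-cost path #2: 6→4→14→2→9→11 push 7 @ unit cost 15 (adds 105)
shortest-cost path #3: 6→4→14→11 push 7 @ unit cost 17 (adds 119)
shortest-cost path #4: 6→7→13→1→11 push 2 @ unit cost 24 (adds 48)
total cost = 347

Minimum cost for 21 units: 347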